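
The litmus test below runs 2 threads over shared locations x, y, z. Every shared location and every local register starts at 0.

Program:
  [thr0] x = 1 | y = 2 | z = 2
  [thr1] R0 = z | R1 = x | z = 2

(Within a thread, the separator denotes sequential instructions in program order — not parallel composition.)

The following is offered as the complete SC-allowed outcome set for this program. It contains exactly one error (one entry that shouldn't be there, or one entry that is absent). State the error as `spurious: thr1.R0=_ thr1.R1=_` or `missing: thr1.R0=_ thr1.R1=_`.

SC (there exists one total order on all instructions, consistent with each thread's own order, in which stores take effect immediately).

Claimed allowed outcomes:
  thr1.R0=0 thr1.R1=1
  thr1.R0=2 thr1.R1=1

outcome vector order: (thr1.R0,thr1.R1)
SC: 3 outcomes — {00; 01; 21}
SC∖claimed = {00}

missing: thr1.R0=0 thr1.R1=0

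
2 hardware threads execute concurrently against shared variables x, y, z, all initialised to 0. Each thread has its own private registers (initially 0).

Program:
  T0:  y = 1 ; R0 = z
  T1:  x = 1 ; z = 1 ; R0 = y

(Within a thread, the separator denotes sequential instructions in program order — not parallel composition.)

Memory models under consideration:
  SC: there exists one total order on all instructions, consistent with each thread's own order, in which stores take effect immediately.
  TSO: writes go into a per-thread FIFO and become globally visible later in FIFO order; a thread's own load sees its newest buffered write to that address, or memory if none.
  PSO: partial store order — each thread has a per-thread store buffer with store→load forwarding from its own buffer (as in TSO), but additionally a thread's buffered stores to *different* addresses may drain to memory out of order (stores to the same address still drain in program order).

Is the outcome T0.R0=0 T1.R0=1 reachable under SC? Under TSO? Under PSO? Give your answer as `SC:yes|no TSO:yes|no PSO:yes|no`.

outcome vector order: (T0.R0,T1.R0)
SC: 3 outcomes — {<0 1>, <1 0>, <1 1>}
TSO: 4 outcomes — {<0 0>, <0 1>, <1 0>, <1 1>}
PSO: 4 outcomes — {<0 0>, <0 1>, <1 0>, <1 1>}
target <0 1> ∈ {SC,TSO,PSO}

SC:yes TSO:yes PSO:yes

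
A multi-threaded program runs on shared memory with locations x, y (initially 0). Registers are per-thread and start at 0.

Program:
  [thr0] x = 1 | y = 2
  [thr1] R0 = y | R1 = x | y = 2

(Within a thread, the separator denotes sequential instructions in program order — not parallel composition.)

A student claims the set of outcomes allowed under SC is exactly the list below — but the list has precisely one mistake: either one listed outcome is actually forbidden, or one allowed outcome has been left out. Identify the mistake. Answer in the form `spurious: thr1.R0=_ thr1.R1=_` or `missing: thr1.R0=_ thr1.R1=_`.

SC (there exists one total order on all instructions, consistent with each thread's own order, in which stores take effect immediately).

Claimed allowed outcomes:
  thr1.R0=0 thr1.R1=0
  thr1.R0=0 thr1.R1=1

outcome vector order: (thr1.R0,thr1.R1)
SC (3): 00, 01, 21
SC∖claimed = {21}

missing: thr1.R0=2 thr1.R1=1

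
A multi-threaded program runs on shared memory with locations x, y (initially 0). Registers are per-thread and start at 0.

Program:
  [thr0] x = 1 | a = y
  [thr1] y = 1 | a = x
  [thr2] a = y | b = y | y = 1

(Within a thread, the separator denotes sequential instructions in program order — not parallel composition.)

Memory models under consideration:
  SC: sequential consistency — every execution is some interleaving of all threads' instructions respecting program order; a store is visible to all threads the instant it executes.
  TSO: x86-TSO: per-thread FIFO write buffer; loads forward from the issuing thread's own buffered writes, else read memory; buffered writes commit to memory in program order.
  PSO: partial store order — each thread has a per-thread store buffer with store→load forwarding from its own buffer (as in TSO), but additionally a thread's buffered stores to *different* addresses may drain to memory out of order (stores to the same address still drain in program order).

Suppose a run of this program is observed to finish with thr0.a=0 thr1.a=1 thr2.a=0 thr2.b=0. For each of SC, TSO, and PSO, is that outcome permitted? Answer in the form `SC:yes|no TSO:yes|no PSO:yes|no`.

outcome vector order: (thr0.a,thr1.a,thr2.a,thr2.b)
[SC] allowed = {0100 0101 0111 1000 1001 1011 1100 1101 1111}
[TSO] allowed = {0000 0001 0011 0100 0101 0111 1000 1001 1011 1100 1101 1111}
[PSO] allowed = {0000 0001 0011 0100 0101 0111 1000 1001 1011 1100 1101 1111}
target 0100 ∈ {SC,TSO,PSO}

SC:yes TSO:yes PSO:yes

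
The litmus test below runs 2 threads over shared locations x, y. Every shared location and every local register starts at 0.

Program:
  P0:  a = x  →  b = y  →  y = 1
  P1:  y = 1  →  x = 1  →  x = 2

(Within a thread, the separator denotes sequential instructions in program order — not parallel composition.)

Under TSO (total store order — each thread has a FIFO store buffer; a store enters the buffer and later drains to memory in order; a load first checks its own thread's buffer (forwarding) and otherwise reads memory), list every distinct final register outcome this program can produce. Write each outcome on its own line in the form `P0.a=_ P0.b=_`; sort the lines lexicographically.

outcome vector order: (P0.a,P0.b)
|TSO outcomes| = 4

P0.a=0 P0.b=0
P0.a=0 P0.b=1
P0.a=1 P0.b=1
P0.a=2 P0.b=1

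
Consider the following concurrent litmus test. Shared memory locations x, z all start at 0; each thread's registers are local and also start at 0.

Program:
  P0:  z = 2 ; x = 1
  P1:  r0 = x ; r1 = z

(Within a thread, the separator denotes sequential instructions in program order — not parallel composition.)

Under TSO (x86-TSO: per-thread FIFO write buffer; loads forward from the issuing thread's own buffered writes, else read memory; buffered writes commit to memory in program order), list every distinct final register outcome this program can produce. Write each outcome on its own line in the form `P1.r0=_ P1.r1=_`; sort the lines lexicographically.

P1.r0=0 P1.r1=0
P1.r0=0 P1.r1=2
P1.r0=1 P1.r1=2

outcome vector order: (P1.r0,P1.r1)
|TSO outcomes| = 3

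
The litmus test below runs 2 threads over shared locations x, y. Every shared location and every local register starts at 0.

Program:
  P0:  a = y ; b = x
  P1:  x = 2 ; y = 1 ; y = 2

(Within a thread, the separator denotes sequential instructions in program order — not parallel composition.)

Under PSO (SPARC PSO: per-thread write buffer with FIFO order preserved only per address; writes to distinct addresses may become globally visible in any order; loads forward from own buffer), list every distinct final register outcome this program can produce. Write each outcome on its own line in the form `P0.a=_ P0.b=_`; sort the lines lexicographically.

P0.a=0 P0.b=0
P0.a=0 P0.b=2
P0.a=1 P0.b=0
P0.a=1 P0.b=2
P0.a=2 P0.b=0
P0.a=2 P0.b=2

outcome vector order: (P0.a,P0.b)
|PSO outcomes| = 6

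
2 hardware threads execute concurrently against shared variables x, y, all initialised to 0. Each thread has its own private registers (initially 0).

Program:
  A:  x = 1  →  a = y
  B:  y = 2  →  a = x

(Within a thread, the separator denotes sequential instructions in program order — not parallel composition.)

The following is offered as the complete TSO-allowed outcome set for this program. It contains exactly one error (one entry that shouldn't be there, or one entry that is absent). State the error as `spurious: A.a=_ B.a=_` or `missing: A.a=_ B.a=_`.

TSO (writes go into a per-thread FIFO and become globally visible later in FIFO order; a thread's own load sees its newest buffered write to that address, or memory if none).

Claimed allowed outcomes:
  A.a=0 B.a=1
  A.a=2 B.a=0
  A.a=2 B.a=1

outcome vector order: (A.a,B.a)
[TSO] allowed = {<0 0> <0 1> <2 0> <2 1>}
TSO∖claimed = {<0 0>}

missing: A.a=0 B.a=0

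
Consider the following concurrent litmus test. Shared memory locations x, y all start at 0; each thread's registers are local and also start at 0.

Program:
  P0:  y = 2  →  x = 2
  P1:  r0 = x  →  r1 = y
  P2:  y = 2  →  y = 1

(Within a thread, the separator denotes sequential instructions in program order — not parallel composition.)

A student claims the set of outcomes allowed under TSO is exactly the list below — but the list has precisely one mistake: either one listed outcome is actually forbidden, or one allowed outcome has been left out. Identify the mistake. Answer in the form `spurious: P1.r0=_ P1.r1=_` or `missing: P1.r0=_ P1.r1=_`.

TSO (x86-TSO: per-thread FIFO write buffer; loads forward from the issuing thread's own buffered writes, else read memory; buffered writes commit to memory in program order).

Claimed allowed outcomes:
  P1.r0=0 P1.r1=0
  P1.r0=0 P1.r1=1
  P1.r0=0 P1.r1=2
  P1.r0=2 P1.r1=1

missing: P1.r0=2 P1.r1=2

outcome vector order: (P1.r0,P1.r1)
under TSO → 0/0; 0/1; 0/2; 2/1; 2/2
TSO∖claimed = {2/2}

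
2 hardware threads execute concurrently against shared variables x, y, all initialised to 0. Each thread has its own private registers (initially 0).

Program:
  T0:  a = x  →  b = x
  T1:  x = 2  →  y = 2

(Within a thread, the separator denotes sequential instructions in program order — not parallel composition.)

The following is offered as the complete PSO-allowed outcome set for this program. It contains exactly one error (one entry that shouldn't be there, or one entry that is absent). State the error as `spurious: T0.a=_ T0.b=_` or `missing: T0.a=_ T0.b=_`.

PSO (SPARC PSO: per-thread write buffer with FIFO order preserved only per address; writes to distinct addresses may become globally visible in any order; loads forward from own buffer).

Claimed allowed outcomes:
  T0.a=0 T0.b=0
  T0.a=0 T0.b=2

missing: T0.a=2 T0.b=2

outcome vector order: (T0.a,T0.b)
PSO: 3 outcomes — {<0 0>, <0 2>, <2 2>}
PSO∖claimed = {<2 2>}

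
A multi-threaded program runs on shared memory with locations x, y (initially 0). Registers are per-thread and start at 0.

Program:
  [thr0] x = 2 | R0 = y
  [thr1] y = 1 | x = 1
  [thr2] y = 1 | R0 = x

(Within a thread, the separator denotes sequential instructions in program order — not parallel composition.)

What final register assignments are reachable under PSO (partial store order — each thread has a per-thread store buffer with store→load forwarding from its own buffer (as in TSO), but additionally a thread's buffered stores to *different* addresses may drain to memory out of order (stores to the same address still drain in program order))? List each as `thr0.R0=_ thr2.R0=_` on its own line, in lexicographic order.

outcome vector order: (thr0.R0,thr2.R0)
|PSO outcomes| = 6

thr0.R0=0 thr2.R0=0
thr0.R0=0 thr2.R0=1
thr0.R0=0 thr2.R0=2
thr0.R0=1 thr2.R0=0
thr0.R0=1 thr2.R0=1
thr0.R0=1 thr2.R0=2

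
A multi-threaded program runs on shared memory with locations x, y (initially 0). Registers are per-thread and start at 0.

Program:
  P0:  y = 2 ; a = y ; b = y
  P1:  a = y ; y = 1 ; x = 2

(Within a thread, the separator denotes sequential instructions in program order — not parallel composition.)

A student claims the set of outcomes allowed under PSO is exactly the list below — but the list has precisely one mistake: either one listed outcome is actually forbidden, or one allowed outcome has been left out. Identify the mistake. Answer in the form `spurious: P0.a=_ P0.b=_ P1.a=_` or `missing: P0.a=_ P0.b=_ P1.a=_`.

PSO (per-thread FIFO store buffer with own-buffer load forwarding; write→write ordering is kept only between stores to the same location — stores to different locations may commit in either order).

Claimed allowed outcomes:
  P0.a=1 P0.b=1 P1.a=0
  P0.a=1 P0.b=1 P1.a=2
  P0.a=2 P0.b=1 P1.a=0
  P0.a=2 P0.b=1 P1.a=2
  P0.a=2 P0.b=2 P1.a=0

outcome vector order: (P0.a,P0.b,P1.a)
PSO (6): (1,1,0); (1,1,2); (2,1,0); (2,1,2); (2,2,0); (2,2,2)
PSO∖claimed = {(2,2,2)}

missing: P0.a=2 P0.b=2 P1.a=2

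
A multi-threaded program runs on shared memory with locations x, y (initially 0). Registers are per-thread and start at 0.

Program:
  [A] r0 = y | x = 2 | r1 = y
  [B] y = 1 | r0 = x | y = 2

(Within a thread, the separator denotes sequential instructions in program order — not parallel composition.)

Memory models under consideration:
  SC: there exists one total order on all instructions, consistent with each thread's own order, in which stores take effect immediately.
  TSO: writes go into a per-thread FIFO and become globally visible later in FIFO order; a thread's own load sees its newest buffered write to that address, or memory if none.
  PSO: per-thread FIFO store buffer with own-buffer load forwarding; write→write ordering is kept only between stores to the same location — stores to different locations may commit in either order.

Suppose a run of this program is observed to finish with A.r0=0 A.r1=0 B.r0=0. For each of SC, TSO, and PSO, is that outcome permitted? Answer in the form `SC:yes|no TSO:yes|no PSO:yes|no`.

SC:no TSO:yes PSO:yes

outcome vector order: (A.r0,A.r1,B.r0)
under SC → (0,0,2) (0,1,0) (0,1,2) (0,2,0) (0,2,2) (1,1,0) (1,1,2) (1,2,0) (1,2,2) (2,2,0)
under TSO → (0,0,0) (0,0,2) (0,1,0) (0,1,2) (0,2,0) (0,2,2) (1,1,0) (1,1,2) (1,2,0) (1,2,2) (2,2,0)
under PSO → (0,0,0) (0,0,2) (0,1,0) (0,1,2) (0,2,0) (0,2,2) (1,1,0) (1,1,2) (1,2,0) (1,2,2) (2,2,0)
target (0,0,0) ∈ {TSO,PSO}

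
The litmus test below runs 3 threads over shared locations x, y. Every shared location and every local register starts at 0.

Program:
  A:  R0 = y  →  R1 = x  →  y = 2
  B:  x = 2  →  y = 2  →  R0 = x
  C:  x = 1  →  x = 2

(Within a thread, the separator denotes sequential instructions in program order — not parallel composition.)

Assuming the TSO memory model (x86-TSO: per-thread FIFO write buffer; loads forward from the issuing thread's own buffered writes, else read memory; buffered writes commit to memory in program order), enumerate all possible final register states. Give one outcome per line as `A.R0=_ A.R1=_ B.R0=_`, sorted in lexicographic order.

outcome vector order: (A.R0,A.R1,B.R0)
|TSO outcomes| = 10

A.R0=0 A.R1=0 B.R0=1
A.R0=0 A.R1=0 B.R0=2
A.R0=0 A.R1=1 B.R0=1
A.R0=0 A.R1=1 B.R0=2
A.R0=0 A.R1=2 B.R0=1
A.R0=0 A.R1=2 B.R0=2
A.R0=2 A.R1=1 B.R0=1
A.R0=2 A.R1=1 B.R0=2
A.R0=2 A.R1=2 B.R0=1
A.R0=2 A.R1=2 B.R0=2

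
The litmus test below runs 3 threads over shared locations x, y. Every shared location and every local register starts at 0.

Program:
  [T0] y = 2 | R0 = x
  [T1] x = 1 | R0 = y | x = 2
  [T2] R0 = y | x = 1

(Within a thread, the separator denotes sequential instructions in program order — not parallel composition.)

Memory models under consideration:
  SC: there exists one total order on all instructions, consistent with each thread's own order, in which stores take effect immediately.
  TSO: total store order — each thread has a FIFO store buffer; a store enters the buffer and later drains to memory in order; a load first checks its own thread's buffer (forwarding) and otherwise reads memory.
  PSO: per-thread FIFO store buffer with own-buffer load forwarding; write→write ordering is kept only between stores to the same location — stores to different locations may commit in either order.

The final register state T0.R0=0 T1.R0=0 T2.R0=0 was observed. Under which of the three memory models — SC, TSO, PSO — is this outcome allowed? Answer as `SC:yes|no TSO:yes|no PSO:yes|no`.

SC:no TSO:yes PSO:yes

outcome vector order: (T0.R0,T1.R0,T2.R0)
SC (10): 0/2/0, 0/2/2, 1/0/0, 1/0/2, 1/2/0, 1/2/2, 2/0/0, 2/0/2, 2/2/0, 2/2/2
TSO (12): 0/0/0, 0/0/2, 0/2/0, 0/2/2, 1/0/0, 1/0/2, 1/2/0, 1/2/2, 2/0/0, 2/0/2, 2/2/0, 2/2/2
PSO (12): 0/0/0, 0/0/2, 0/2/0, 0/2/2, 1/0/0, 1/0/2, 1/2/0, 1/2/2, 2/0/0, 2/0/2, 2/2/0, 2/2/2
target 0/0/0 ∈ {TSO,PSO}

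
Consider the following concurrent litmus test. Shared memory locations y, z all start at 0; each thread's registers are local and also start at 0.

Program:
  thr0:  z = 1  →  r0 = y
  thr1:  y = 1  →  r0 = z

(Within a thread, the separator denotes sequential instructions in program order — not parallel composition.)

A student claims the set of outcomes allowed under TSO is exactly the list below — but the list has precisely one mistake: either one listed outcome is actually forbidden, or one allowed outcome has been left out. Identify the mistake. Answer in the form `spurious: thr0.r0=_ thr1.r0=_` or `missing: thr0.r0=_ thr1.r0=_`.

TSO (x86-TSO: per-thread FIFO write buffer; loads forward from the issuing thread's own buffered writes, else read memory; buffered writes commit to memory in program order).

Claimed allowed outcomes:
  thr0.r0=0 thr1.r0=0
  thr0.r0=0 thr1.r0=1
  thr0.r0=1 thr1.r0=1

missing: thr0.r0=1 thr1.r0=0

outcome vector order: (thr0.r0,thr1.r0)
TSO (4): <0 0>, <0 1>, <1 0>, <1 1>
TSO∖claimed = {<1 0>}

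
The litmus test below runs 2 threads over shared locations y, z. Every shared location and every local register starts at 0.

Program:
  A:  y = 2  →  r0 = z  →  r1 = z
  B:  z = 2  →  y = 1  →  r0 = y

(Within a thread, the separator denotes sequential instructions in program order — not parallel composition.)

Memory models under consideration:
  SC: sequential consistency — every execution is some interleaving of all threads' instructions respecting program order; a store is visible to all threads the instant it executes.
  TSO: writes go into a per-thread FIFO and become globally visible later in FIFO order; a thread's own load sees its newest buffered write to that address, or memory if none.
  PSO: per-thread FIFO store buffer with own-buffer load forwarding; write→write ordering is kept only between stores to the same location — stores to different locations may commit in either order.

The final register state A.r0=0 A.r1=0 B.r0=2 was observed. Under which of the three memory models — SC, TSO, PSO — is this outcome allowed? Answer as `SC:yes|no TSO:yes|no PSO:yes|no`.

SC:no TSO:yes PSO:yes

outcome vector order: (A.r0,A.r1,B.r0)
under SC → 001 021 221 222
under TSO → 001 002 021 022 221 222
under PSO → 001 002 021 022 221 222
target 002 ∈ {TSO,PSO}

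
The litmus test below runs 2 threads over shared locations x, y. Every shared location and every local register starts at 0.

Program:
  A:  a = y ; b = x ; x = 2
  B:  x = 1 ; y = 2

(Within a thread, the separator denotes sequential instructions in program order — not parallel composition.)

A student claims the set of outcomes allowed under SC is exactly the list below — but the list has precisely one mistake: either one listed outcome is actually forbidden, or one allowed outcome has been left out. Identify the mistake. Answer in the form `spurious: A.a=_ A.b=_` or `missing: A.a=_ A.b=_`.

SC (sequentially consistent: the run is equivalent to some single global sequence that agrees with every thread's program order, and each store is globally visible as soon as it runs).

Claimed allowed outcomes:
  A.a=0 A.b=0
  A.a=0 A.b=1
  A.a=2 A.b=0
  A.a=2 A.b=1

outcome vector order: (A.a,A.b)
under SC → 0/0; 0/1; 2/1
claimed∖SC = {2/0}

spurious: A.a=2 A.b=0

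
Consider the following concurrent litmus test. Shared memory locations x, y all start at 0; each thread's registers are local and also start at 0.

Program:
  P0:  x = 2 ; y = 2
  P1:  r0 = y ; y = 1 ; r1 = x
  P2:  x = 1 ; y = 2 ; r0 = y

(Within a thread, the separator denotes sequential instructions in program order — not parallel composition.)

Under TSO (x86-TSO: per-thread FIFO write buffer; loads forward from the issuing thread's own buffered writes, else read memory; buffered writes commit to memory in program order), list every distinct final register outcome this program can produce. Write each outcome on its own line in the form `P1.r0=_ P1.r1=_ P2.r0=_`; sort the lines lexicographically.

outcome vector order: (P1.r0,P1.r1,P2.r0)
|TSO outcomes| = 10

P1.r0=0 P1.r1=0 P2.r0=1
P1.r0=0 P1.r1=0 P2.r0=2
P1.r0=0 P1.r1=1 P2.r0=1
P1.r0=0 P1.r1=1 P2.r0=2
P1.r0=0 P1.r1=2 P2.r0=1
P1.r0=0 P1.r1=2 P2.r0=2
P1.r0=2 P1.r1=1 P2.r0=1
P1.r0=2 P1.r1=1 P2.r0=2
P1.r0=2 P1.r1=2 P2.r0=1
P1.r0=2 P1.r1=2 P2.r0=2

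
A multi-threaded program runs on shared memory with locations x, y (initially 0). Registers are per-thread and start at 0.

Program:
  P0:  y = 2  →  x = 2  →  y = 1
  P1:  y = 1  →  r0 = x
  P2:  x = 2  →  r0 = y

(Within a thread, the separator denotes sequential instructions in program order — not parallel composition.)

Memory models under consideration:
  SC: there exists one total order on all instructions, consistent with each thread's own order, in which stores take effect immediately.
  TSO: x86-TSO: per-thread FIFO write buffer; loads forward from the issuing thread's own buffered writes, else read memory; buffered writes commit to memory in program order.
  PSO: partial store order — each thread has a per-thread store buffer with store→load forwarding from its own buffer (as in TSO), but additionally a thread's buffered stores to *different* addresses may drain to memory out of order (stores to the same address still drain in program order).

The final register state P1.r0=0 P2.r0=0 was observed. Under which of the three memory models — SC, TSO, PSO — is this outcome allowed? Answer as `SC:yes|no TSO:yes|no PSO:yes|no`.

outcome vector order: (P1.r0,P2.r0)
[SC] allowed = {<0 1>, <0 2>, <2 0>, <2 1>, <2 2>}
[TSO] allowed = {<0 0>, <0 1>, <0 2>, <2 0>, <2 1>, <2 2>}
[PSO] allowed = {<0 0>, <0 1>, <0 2>, <2 0>, <2 1>, <2 2>}
target <0 0> ∈ {TSO,PSO}

SC:no TSO:yes PSO:yes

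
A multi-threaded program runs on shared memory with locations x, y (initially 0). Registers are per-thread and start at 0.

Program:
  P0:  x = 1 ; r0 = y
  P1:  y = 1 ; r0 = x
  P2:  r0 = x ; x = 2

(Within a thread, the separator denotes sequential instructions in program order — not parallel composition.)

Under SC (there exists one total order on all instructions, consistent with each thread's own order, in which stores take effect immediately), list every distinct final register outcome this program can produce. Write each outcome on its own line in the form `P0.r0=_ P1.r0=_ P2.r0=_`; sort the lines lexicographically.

outcome vector order: (P0.r0,P1.r0,P2.r0)
|SC outcomes| = 10

P0.r0=0 P1.r0=1 P2.r0=0
P0.r0=0 P1.r0=1 P2.r0=1
P0.r0=0 P1.r0=2 P2.r0=0
P0.r0=0 P1.r0=2 P2.r0=1
P0.r0=1 P1.r0=0 P2.r0=0
P0.r0=1 P1.r0=0 P2.r0=1
P0.r0=1 P1.r0=1 P2.r0=0
P0.r0=1 P1.r0=1 P2.r0=1
P0.r0=1 P1.r0=2 P2.r0=0
P0.r0=1 P1.r0=2 P2.r0=1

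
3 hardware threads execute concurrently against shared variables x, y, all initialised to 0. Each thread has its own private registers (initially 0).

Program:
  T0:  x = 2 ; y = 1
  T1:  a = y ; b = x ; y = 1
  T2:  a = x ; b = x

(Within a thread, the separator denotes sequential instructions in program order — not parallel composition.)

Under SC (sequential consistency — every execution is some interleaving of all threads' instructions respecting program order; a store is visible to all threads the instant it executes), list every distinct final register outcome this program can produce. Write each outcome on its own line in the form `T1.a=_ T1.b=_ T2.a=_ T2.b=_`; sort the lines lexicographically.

T1.a=0 T1.b=0 T2.a=0 T2.b=0
T1.a=0 T1.b=0 T2.a=0 T2.b=2
T1.a=0 T1.b=0 T2.a=2 T2.b=2
T1.a=0 T1.b=2 T2.a=0 T2.b=0
T1.a=0 T1.b=2 T2.a=0 T2.b=2
T1.a=0 T1.b=2 T2.a=2 T2.b=2
T1.a=1 T1.b=2 T2.a=0 T2.b=0
T1.a=1 T1.b=2 T2.a=0 T2.b=2
T1.a=1 T1.b=2 T2.a=2 T2.b=2

outcome vector order: (T1.a,T1.b,T2.a,T2.b)
|SC outcomes| = 9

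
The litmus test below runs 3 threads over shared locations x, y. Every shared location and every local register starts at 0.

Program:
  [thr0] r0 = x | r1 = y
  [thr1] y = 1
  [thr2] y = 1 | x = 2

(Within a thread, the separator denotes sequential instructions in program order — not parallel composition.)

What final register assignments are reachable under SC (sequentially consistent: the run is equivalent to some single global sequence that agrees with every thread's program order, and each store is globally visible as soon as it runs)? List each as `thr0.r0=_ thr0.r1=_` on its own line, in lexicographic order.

outcome vector order: (thr0.r0,thr0.r1)
|SC outcomes| = 3

thr0.r0=0 thr0.r1=0
thr0.r0=0 thr0.r1=1
thr0.r0=2 thr0.r1=1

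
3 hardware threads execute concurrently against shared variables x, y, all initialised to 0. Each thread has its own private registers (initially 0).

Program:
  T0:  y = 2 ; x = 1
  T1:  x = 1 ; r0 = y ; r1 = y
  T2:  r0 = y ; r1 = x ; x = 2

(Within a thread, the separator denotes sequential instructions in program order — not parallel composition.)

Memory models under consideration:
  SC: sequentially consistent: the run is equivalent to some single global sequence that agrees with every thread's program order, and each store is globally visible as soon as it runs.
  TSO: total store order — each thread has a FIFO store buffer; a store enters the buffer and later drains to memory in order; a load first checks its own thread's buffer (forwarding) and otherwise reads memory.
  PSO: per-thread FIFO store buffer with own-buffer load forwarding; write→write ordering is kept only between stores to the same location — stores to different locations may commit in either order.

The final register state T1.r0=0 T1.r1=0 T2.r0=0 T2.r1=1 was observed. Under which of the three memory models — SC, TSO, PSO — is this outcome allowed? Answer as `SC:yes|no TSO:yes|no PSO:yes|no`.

outcome vector order: (T1.r0,T1.r1,T2.r0,T2.r1)
SC: 10 outcomes — {(0,0,0,0); (0,0,0,1); (0,0,2,1); (0,2,0,0); (0,2,0,1); (0,2,2,1); (2,2,0,0); (2,2,0,1); (2,2,2,0); (2,2,2,1)}
TSO: 12 outcomes — {(0,0,0,0); (0,0,0,1); (0,0,2,0); (0,0,2,1); (0,2,0,0); (0,2,0,1); (0,2,2,0); (0,2,2,1); (2,2,0,0); (2,2,0,1); (2,2,2,0); (2,2,2,1)}
PSO: 12 outcomes — {(0,0,0,0); (0,0,0,1); (0,0,2,0); (0,0,2,1); (0,2,0,0); (0,2,0,1); (0,2,2,0); (0,2,2,1); (2,2,0,0); (2,2,0,1); (2,2,2,0); (2,2,2,1)}
target (0,0,0,1) ∈ {SC,TSO,PSO}

SC:yes TSO:yes PSO:yes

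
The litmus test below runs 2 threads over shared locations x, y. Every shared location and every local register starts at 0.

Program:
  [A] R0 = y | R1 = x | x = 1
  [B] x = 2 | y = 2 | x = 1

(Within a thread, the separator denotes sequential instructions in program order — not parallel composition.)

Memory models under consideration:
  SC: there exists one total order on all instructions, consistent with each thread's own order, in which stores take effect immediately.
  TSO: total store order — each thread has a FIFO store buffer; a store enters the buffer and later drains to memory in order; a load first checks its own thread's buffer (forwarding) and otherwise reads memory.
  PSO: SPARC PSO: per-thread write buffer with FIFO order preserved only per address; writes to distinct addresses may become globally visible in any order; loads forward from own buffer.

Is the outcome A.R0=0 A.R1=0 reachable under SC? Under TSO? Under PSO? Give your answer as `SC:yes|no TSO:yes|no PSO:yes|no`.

SC:yes TSO:yes PSO:yes

outcome vector order: (A.R0,A.R1)
[SC] allowed = {0/0, 0/1, 0/2, 2/1, 2/2}
[TSO] allowed = {0/0, 0/1, 0/2, 2/1, 2/2}
[PSO] allowed = {0/0, 0/1, 0/2, 2/0, 2/1, 2/2}
target 0/0 ∈ {SC,TSO,PSO}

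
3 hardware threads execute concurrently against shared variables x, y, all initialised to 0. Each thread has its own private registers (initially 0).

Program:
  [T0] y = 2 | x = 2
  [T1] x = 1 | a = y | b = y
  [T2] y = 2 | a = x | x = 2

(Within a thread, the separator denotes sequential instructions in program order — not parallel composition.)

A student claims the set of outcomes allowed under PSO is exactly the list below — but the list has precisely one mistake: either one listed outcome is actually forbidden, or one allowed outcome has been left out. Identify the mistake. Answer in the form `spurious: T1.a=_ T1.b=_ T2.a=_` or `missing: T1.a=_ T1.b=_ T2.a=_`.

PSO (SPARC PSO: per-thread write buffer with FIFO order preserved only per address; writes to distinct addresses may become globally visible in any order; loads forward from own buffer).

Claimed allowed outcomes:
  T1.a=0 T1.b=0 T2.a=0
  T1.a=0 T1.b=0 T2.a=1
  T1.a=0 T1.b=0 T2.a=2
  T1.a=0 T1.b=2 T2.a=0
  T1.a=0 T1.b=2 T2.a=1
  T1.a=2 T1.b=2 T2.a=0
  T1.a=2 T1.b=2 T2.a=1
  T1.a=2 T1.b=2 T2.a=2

missing: T1.a=0 T1.b=2 T2.a=2

outcome vector order: (T1.a,T1.b,T2.a)
[PSO] allowed = {000 001 002 020 021 022 220 221 222}
PSO∖claimed = {022}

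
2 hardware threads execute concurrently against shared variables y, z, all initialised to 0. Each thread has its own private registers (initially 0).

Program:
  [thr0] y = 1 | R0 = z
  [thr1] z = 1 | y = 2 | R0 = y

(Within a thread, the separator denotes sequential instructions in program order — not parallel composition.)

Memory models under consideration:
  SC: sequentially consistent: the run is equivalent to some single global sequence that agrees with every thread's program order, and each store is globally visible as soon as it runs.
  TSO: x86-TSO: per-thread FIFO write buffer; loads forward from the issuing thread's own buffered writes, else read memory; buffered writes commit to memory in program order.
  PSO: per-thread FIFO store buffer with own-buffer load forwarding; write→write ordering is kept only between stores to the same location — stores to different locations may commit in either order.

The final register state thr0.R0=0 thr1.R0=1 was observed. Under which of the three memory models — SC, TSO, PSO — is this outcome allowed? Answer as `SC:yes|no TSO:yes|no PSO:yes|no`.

SC:no TSO:yes PSO:yes

outcome vector order: (thr0.R0,thr1.R0)
SC (3): 02 11 12
TSO (4): 01 02 11 12
PSO (4): 01 02 11 12
target 01 ∈ {TSO,PSO}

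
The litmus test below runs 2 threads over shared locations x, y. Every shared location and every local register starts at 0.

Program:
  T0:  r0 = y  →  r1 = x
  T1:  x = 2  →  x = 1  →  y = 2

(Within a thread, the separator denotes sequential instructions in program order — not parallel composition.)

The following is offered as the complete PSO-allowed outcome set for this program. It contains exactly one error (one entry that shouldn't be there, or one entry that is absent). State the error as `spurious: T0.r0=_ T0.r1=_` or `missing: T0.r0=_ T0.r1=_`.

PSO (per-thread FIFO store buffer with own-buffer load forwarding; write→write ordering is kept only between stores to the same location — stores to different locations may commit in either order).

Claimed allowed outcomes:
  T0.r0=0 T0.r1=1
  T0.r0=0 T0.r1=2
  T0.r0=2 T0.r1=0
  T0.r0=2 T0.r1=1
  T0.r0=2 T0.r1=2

missing: T0.r0=0 T0.r1=0

outcome vector order: (T0.r0,T0.r1)
PSO: 6 outcomes — {(0,0); (0,1); (0,2); (2,0); (2,1); (2,2)}
PSO∖claimed = {(0,0)}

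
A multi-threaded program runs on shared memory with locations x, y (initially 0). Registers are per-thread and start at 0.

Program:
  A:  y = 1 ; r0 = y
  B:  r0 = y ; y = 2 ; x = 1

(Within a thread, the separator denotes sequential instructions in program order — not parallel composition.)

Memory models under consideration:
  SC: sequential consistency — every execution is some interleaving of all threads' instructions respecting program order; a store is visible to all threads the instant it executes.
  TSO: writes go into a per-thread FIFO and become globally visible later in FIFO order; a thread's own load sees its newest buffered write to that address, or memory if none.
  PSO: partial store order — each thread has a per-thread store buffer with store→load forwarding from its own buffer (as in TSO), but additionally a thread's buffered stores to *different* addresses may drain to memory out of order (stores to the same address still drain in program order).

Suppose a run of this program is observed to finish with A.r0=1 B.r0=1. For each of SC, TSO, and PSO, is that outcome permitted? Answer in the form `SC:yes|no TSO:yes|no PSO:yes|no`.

SC:yes TSO:yes PSO:yes

outcome vector order: (A.r0,B.r0)
SC: 4 outcomes — {10; 11; 20; 21}
TSO: 4 outcomes — {10; 11; 20; 21}
PSO: 4 outcomes — {10; 11; 20; 21}
target 11 ∈ {SC,TSO,PSO}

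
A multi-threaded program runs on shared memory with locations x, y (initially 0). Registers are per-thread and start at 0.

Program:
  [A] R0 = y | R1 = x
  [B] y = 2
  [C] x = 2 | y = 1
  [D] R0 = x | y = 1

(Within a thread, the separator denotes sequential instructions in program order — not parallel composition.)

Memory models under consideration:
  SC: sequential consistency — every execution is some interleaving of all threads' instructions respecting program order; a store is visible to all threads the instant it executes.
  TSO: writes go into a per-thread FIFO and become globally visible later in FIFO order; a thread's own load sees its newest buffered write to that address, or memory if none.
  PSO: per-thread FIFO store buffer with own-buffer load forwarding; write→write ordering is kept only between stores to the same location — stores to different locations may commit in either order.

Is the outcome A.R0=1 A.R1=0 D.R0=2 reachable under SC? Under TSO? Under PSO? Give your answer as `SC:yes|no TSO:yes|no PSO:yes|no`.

SC:no TSO:no PSO:yes

outcome vector order: (A.R0,A.R1,D.R0)
[SC] allowed = {(0,0,0); (0,0,2); (0,2,0); (0,2,2); (1,0,0); (1,2,0); (1,2,2); (2,0,0); (2,0,2); (2,2,0); (2,2,2)}
[TSO] allowed = {(0,0,0); (0,0,2); (0,2,0); (0,2,2); (1,0,0); (1,2,0); (1,2,2); (2,0,0); (2,0,2); (2,2,0); (2,2,2)}
[PSO] allowed = {(0,0,0); (0,0,2); (0,2,0); (0,2,2); (1,0,0); (1,0,2); (1,2,0); (1,2,2); (2,0,0); (2,0,2); (2,2,0); (2,2,2)}
target (1,0,2) ∈ {PSO}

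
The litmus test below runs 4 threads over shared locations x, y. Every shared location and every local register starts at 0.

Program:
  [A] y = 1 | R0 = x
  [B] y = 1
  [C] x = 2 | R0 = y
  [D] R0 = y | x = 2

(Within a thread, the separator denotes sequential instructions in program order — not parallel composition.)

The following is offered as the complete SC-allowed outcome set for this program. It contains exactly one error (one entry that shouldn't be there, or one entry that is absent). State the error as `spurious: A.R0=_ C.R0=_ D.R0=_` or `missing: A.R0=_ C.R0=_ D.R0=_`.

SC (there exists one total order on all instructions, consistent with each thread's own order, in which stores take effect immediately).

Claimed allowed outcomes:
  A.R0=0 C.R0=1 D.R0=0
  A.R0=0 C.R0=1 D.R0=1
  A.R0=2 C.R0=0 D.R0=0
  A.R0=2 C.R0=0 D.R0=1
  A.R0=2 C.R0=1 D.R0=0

missing: A.R0=2 C.R0=1 D.R0=1

outcome vector order: (A.R0,C.R0,D.R0)
[SC] allowed = {0/1/0; 0/1/1; 2/0/0; 2/0/1; 2/1/0; 2/1/1}
SC∖claimed = {2/1/1}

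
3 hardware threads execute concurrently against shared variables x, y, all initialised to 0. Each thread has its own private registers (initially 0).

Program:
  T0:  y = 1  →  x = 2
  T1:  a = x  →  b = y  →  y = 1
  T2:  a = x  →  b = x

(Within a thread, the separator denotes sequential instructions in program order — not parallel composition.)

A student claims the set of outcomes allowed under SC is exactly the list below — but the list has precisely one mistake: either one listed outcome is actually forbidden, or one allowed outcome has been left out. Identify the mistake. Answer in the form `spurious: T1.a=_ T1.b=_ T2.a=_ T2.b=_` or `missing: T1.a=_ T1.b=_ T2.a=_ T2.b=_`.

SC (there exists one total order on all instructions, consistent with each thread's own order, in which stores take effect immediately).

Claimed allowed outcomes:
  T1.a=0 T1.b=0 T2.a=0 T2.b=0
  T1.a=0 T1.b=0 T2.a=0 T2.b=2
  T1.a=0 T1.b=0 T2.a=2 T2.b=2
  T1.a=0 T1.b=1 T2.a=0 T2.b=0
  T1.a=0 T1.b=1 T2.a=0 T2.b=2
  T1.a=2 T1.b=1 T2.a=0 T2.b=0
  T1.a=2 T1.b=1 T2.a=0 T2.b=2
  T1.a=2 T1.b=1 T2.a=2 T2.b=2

outcome vector order: (T1.a,T1.b,T2.a,T2.b)
SC (9): 0/0/0/0; 0/0/0/2; 0/0/2/2; 0/1/0/0; 0/1/0/2; 0/1/2/2; 2/1/0/0; 2/1/0/2; 2/1/2/2
SC∖claimed = {0/1/2/2}

missing: T1.a=0 T1.b=1 T2.a=2 T2.b=2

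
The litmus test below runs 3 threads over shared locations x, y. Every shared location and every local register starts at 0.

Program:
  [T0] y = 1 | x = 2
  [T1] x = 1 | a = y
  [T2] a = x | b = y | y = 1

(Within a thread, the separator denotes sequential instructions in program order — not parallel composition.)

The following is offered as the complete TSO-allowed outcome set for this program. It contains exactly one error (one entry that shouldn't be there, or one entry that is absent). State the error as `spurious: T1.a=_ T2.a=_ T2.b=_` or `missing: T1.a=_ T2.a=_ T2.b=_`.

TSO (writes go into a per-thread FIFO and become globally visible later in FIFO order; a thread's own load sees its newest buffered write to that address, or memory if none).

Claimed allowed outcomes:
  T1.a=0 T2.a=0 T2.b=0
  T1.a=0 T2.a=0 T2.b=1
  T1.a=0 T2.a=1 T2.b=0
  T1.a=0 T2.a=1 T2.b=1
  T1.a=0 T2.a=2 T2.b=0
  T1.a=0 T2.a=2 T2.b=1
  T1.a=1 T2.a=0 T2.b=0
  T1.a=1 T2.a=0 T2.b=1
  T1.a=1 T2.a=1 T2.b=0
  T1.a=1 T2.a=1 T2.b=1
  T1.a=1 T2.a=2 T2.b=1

outcome vector order: (T1.a,T2.a,T2.b)
under TSO → (0,0,0) (0,0,1) (0,1,0) (0,1,1) (0,2,1) (1,0,0) (1,0,1) (1,1,0) (1,1,1) (1,2,1)
claimed∖TSO = {(0,2,0)}

spurious: T1.a=0 T2.a=2 T2.b=0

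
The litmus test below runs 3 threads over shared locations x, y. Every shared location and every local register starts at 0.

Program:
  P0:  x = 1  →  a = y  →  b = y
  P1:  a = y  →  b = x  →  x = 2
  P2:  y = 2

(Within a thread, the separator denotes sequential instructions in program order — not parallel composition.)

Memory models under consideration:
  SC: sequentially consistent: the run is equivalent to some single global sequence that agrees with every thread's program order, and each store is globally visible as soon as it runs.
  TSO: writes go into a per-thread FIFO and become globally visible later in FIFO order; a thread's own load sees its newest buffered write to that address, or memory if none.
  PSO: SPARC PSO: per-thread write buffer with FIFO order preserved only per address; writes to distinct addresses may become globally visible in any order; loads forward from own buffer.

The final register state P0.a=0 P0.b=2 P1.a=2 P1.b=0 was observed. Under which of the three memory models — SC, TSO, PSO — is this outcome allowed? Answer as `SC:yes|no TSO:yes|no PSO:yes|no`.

outcome vector order: (P0.a,P0.b,P1.a,P1.b)
[SC] allowed = {(0,0,0,0); (0,0,0,1); (0,0,2,1); (0,2,0,0); (0,2,0,1); (0,2,2,1); (2,2,0,0); (2,2,0,1); (2,2,2,0); (2,2,2,1)}
[TSO] allowed = {(0,0,0,0); (0,0,0,1); (0,0,2,0); (0,0,2,1); (0,2,0,0); (0,2,0,1); (0,2,2,0); (0,2,2,1); (2,2,0,0); (2,2,0,1); (2,2,2,0); (2,2,2,1)}
[PSO] allowed = {(0,0,0,0); (0,0,0,1); (0,0,2,0); (0,0,2,1); (0,2,0,0); (0,2,0,1); (0,2,2,0); (0,2,2,1); (2,2,0,0); (2,2,0,1); (2,2,2,0); (2,2,2,1)}
target (0,2,2,0) ∈ {TSO,PSO}

SC:no TSO:yes PSO:yes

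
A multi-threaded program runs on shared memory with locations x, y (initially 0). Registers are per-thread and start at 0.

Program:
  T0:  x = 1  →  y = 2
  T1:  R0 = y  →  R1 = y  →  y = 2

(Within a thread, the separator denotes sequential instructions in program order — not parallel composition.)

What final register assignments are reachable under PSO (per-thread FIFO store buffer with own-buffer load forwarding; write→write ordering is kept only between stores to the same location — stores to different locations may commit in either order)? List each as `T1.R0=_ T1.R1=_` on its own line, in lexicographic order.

outcome vector order: (T1.R0,T1.R1)
|PSO outcomes| = 3

T1.R0=0 T1.R1=0
T1.R0=0 T1.R1=2
T1.R0=2 T1.R1=2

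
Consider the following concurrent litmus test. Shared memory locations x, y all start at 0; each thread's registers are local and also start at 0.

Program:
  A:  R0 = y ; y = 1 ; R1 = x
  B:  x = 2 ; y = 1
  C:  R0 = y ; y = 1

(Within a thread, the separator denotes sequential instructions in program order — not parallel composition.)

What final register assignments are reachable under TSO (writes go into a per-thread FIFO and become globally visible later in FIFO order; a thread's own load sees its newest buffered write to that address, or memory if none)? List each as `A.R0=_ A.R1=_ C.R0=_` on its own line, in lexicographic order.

outcome vector order: (A.R0,A.R1,C.R0)
|TSO outcomes| = 7

A.R0=0 A.R1=0 C.R0=0
A.R0=0 A.R1=0 C.R0=1
A.R0=0 A.R1=2 C.R0=0
A.R0=0 A.R1=2 C.R0=1
A.R0=1 A.R1=0 C.R0=0
A.R0=1 A.R1=2 C.R0=0
A.R0=1 A.R1=2 C.R0=1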